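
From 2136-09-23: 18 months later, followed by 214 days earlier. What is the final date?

August 21, 2137

Adding 18 months from September 23, 2136:
month 9 + 18 = 27, which is month 3 of year 2138 → March 2138.
Day 23 is valid in March, giving March 23, 2138.
Subtracting 214 days from March 23, 2138:
Going back 23 days from March 23, 2138 reaches the end of the previous month; 214 − 23 = 191 left.
February 2138 has 28 days (2138 is not a leap year): 191 − 28 = 163 left.
January 2138 has 31 days: 163 − 31 = 132 left.
December 2137 has 31 days: 132 − 31 = 101 left.
November 2137 has 30 days: 101 − 30 = 71 left.
October 2137 has 31 days: 71 − 31 = 40 left.
September 2137 has 30 days: 40 − 30 = 10 left.
August 2137 has 31 days; 31 − 10 = 21 → August 21, 2137.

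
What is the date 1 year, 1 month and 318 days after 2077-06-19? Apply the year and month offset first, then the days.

June 2, 2079

Adding 1 year, 1 month and 318 days from June 19, 2077: first the month/year part, then the days.
+1 year → 2078; month 6 + 1 = 7 → July 2078.
Day 19 is valid in July, giving July 19, 2078.
Now add 318 days from July 19, 2078.
July has 31 days, so 31 − 19 = 12 days remain after July 19, 2078; 318 − 12 = 306 left.
August 2078 has 31 days: 306 − 31 = 275 left.
September 2078 has 30 days: 275 − 30 = 245 left.
October 2078 has 31 days: 245 − 31 = 214 left.
November 2078 has 30 days: 214 − 30 = 184 left.
December 2078 has 31 days: 184 − 31 = 153 left.
January 2079 has 31 days: 153 − 31 = 122 left.
February 2079 has 28 days (2079 is not a leap year): 122 − 28 = 94 left.
March 2079 has 31 days: 94 − 31 = 63 left.
April 2079 has 30 days: 63 − 30 = 33 left.
May 2079 has 31 days: 33 − 31 = 2 left.
2 days into June 2079 → June 2, 2079.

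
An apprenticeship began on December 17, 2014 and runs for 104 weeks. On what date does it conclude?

December 14, 2016

Advancing 104 weeks = 728 days from December 17, 2014.
December has 31 days, so 31 − 17 = 14 days remain after December 17, 2014; 728 − 14 = 714 left.
January 2015 has 31 days: 714 − 31 = 683 left.
February 2015 has 28 days (2015 is not a leap year): 683 − 28 = 655 left.
March 2015 has 31 days: 655 − 31 = 624 left.
April 2015 has 30 days: 624 − 30 = 594 left.
May 2015 has 31 days: 594 − 31 = 563 left.
June 2015 has 30 days: 563 − 30 = 533 left.
July 2015 has 31 days: 533 − 31 = 502 left.
August 2015 has 31 days: 502 − 31 = 471 left.
September 2015 has 30 days: 471 − 30 = 441 left.
October 2015 has 31 days: 441 − 31 = 410 left.
November 2015 has 30 days: 410 − 30 = 380 left.
December 2015 has 31 days: 380 − 31 = 349 left.
January 2016 has 31 days: 349 − 31 = 318 left.
February 2016 has 29 days (2016 is a leap year): 318 − 29 = 289 left.
March 2016 has 31 days: 289 − 31 = 258 left.
April 2016 has 30 days: 258 − 30 = 228 left.
May 2016 has 31 days: 228 − 31 = 197 left.
June 2016 has 30 days: 197 − 30 = 167 left.
July 2016 has 31 days: 167 − 31 = 136 left.
August 2016 has 31 days: 136 − 31 = 105 left.
September 2016 has 30 days: 105 − 30 = 75 left.
October 2016 has 31 days: 75 − 31 = 44 left.
November 2016 has 30 days: 44 − 30 = 14 left.
14 days into December 2016 → December 14, 2016.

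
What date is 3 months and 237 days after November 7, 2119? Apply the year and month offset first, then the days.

October 1, 2120

Adding 3 months and 237 days from November 7, 2119: first the month/year part, then the days.
month 11 + 3 = 14, which is month 2 of year 2120 → February 2120.
Day 7 is valid in February, giving February 7, 2120.
Now add 237 days from February 7, 2120.
February has 29 days, so 29 − 7 = 22 days remain after February 7, 2120; 237 − 22 = 215 left.
March 2120 has 31 days: 215 − 31 = 184 left.
April 2120 has 30 days: 184 − 30 = 154 left.
May 2120 has 31 days: 154 − 31 = 123 left.
June 2120 has 30 days: 123 − 30 = 93 left.
July 2120 has 31 days: 93 − 31 = 62 left.
August 2120 has 31 days: 62 − 31 = 31 left.
September 2120 has 30 days: 31 − 30 = 1 left.
1 day into October 2120 → October 1, 2120.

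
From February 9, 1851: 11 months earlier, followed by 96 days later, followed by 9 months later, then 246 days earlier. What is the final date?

Going back 11 months from February 9, 1851:
month 2 − 11 = -9, which is month 3 of year 1850 → March 1850.
Day 9 is valid in March, giving March 9, 1850.
Adding 96 days from March 9, 1850:
March has 31 days, so 31 − 9 = 22 days remain after March 9, 1850; 96 − 22 = 74 left.
April 1850 has 30 days: 74 − 30 = 44 left.
May 1850 has 31 days: 44 − 31 = 13 left.
13 days into June 1850 → June 13, 1850.
Advancing 9 months from June 13, 1850:
month 6 + 9 = 15, which is month 3 of year 1851 → March 1851.
Day 13 is valid in March, giving March 13, 1851.
Subtracting 246 days from March 13, 1851:
Going back 13 days from March 13, 1851 reaches the end of the previous month; 246 − 13 = 233 left.
February 1851 has 28 days (1851 is not a leap year): 233 − 28 = 205 left.
January 1851 has 31 days: 205 − 31 = 174 left.
December 1850 has 31 days: 174 − 31 = 143 left.
November 1850 has 30 days: 143 − 30 = 113 left.
October 1850 has 31 days: 113 − 31 = 82 left.
September 1850 has 30 days: 82 − 30 = 52 left.
August 1850 has 31 days: 52 − 31 = 21 left.
July 1850 has 31 days; 31 − 21 = 10 → July 10, 1850.

July 10, 1850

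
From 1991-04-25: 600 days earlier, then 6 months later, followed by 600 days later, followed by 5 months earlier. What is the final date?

Going back 600 days from April 25, 1991:
Going back 25 days from April 25, 1991 reaches the end of the previous month; 600 − 25 = 575 left.
March 1991 has 31 days: 575 − 31 = 544 left.
February 1991 has 28 days (1991 is not a leap year): 544 − 28 = 516 left.
January 1991 has 31 days: 516 − 31 = 485 left.
December 1990 has 31 days: 485 − 31 = 454 left.
November 1990 has 30 days: 454 − 30 = 424 left.
October 1990 has 31 days: 424 − 31 = 393 left.
September 1990 has 30 days: 393 − 30 = 363 left.
August 1990 has 31 days: 363 − 31 = 332 left.
July 1990 has 31 days: 332 − 31 = 301 left.
June 1990 has 30 days: 301 − 30 = 271 left.
May 1990 has 31 days: 271 − 31 = 240 left.
April 1990 has 30 days: 240 − 30 = 210 left.
March 1990 has 31 days: 210 − 31 = 179 left.
February 1990 has 28 days (1990 is not a leap year): 179 − 28 = 151 left.
January 1990 has 31 days: 151 − 31 = 120 left.
December 1989 has 31 days: 120 − 31 = 89 left.
November 1989 has 30 days: 89 − 30 = 59 left.
October 1989 has 31 days: 59 − 31 = 28 left.
September 1989 has 30 days; 30 − 28 = 2 → September 2, 1989.
Advancing 6 months from September 2, 1989:
month 9 + 6 = 15, which is month 3 of year 1990 → March 1990.
Day 2 is valid in March, giving March 2, 1990.
Adding 600 days from March 2, 1990:
March has 31 days, so 31 − 2 = 29 days remain after March 2, 1990; 600 − 29 = 571 left.
April 1990 has 30 days: 571 − 30 = 541 left.
May 1990 has 31 days: 541 − 31 = 510 left.
June 1990 has 30 days: 510 − 30 = 480 left.
July 1990 has 31 days: 480 − 31 = 449 left.
August 1990 has 31 days: 449 − 31 = 418 left.
September 1990 has 30 days: 418 − 30 = 388 left.
October 1990 has 31 days: 388 − 31 = 357 left.
November 1990 has 30 days: 357 − 30 = 327 left.
December 1990 has 31 days: 327 − 31 = 296 left.
January 1991 has 31 days: 296 − 31 = 265 left.
February 1991 has 28 days (1991 is not a leap year): 265 − 28 = 237 left.
March 1991 has 31 days: 237 − 31 = 206 left.
April 1991 has 30 days: 206 − 30 = 176 left.
May 1991 has 31 days: 176 − 31 = 145 left.
June 1991 has 30 days: 145 − 30 = 115 left.
July 1991 has 31 days: 115 − 31 = 84 left.
August 1991 has 31 days: 84 − 31 = 53 left.
September 1991 has 30 days: 53 − 30 = 23 left.
23 days into October 1991 → October 23, 1991.
Subtracting 5 months from October 23, 1991:
month 10 − 5 = 5 → May 1991.
Day 23 is valid in May, giving May 23, 1991.

May 23, 1991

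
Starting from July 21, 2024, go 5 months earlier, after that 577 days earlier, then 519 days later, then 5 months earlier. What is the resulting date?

Counting back 5 months from July 21, 2024:
month 7 − 5 = 2 → February 2024.
Day 21 is valid in February, giving February 21, 2024.
Going back 577 days from February 21, 2024:
Going back 21 days from February 21, 2024 reaches the end of the previous month; 577 − 21 = 556 left.
January 2024 has 31 days: 556 − 31 = 525 left.
December 2023 has 31 days: 525 − 31 = 494 left.
November 2023 has 30 days: 494 − 30 = 464 left.
October 2023 has 31 days: 464 − 31 = 433 left.
September 2023 has 30 days: 433 − 30 = 403 left.
August 2023 has 31 days: 403 − 31 = 372 left.
July 2023 has 31 days: 372 − 31 = 341 left.
June 2023 has 30 days: 341 − 30 = 311 left.
May 2023 has 31 days: 311 − 31 = 280 left.
April 2023 has 30 days: 280 − 30 = 250 left.
March 2023 has 31 days: 250 − 31 = 219 left.
February 2023 has 28 days (2023 is not a leap year): 219 − 28 = 191 left.
January 2023 has 31 days: 191 − 31 = 160 left.
December 2022 has 31 days: 160 − 31 = 129 left.
November 2022 has 30 days: 129 − 30 = 99 left.
October 2022 has 31 days: 99 − 31 = 68 left.
September 2022 has 30 days: 68 − 30 = 38 left.
August 2022 has 31 days: 38 − 31 = 7 left.
July 2022 has 31 days; 31 − 7 = 24 → July 24, 2022.
Advancing 519 days from July 24, 2022:
July has 31 days, so 31 − 24 = 7 days remain after July 24, 2022; 519 − 7 = 512 left.
August 2022 has 31 days: 512 − 31 = 481 left.
September 2022 has 30 days: 481 − 30 = 451 left.
October 2022 has 31 days: 451 − 31 = 420 left.
November 2022 has 30 days: 420 − 30 = 390 left.
December 2022 has 31 days: 390 − 31 = 359 left.
January 2023 has 31 days: 359 − 31 = 328 left.
February 2023 has 28 days (2023 is not a leap year): 328 − 28 = 300 left.
March 2023 has 31 days: 300 − 31 = 269 left.
April 2023 has 30 days: 269 − 30 = 239 left.
May 2023 has 31 days: 239 − 31 = 208 left.
June 2023 has 30 days: 208 − 30 = 178 left.
July 2023 has 31 days: 178 − 31 = 147 left.
August 2023 has 31 days: 147 − 31 = 116 left.
September 2023 has 30 days: 116 − 30 = 86 left.
October 2023 has 31 days: 86 − 31 = 55 left.
November 2023 has 30 days: 55 − 30 = 25 left.
25 days into December 2023 → December 25, 2023.
Going back 5 months from December 25, 2023:
month 12 − 5 = 7 → July 2023.
Day 25 is valid in July, giving July 25, 2023.

July 25, 2023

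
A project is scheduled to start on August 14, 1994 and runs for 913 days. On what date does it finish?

February 12, 1997

Adding 913 days from August 14, 1994.
August has 31 days, so 31 − 14 = 17 days remain after August 14, 1994; 913 − 17 = 896 left.
September 1994 has 30 days: 896 − 30 = 866 left.
October 1994 has 31 days: 866 − 31 = 835 left.
November 1994 has 30 days: 835 − 30 = 805 left.
December 1994 has 31 days: 805 − 31 = 774 left.
January 1995 has 31 days: 774 − 31 = 743 left.
February 1995 has 28 days (1995 is not a leap year): 743 − 28 = 715 left.
March 1995 has 31 days: 715 − 31 = 684 left.
April 1995 has 30 days: 684 − 30 = 654 left.
May 1995 has 31 days: 654 − 31 = 623 left.
June 1995 has 30 days: 623 − 30 = 593 left.
July 1995 has 31 days: 593 − 31 = 562 left.
August 1995 has 31 days: 562 − 31 = 531 left.
September 1995 has 30 days: 531 − 30 = 501 left.
October 1995 has 31 days: 501 − 31 = 470 left.
November 1995 has 30 days: 470 − 30 = 440 left.
December 1995 has 31 days: 440 − 31 = 409 left.
January 1996 has 31 days: 409 − 31 = 378 left.
February 1996 has 29 days (1996 is a leap year): 378 − 29 = 349 left.
March 1996 has 31 days: 349 − 31 = 318 left.
April 1996 has 30 days: 318 − 30 = 288 left.
May 1996 has 31 days: 288 − 31 = 257 left.
June 1996 has 30 days: 257 − 30 = 227 left.
July 1996 has 31 days: 227 − 31 = 196 left.
August 1996 has 31 days: 196 − 31 = 165 left.
September 1996 has 30 days: 165 − 30 = 135 left.
October 1996 has 31 days: 135 − 31 = 104 left.
November 1996 has 30 days: 104 − 30 = 74 left.
December 1996 has 31 days: 74 − 31 = 43 left.
January 1997 has 31 days: 43 − 31 = 12 left.
12 days into February 1997 → February 12, 1997.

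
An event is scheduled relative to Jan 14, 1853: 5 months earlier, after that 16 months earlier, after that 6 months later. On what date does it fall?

Subtracting 5 months from January 14, 1853:
month 1 − 5 = -4, which is month 8 of year 1852 → August 1852.
Day 14 is valid in August, giving August 14, 1852.
Subtracting 16 months from August 14, 1852:
month 8 − 16 = -8, which is month 4 of year 1851 → April 1851.
Day 14 is valid in April, giving April 14, 1851.
Advancing 6 months from April 14, 1851:
month 4 + 6 = 10 → October 1851.
Day 14 is valid in October, giving October 14, 1851.

October 14, 1851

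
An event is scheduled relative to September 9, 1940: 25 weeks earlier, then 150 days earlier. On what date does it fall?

Counting back 25 weeks (= 175 days) from September 9, 1940:
Going back 9 days from September 9, 1940 reaches the end of the previous month; 175 − 9 = 166 left.
August 1940 has 31 days: 166 − 31 = 135 left.
July 1940 has 31 days: 135 − 31 = 104 left.
June 1940 has 30 days: 104 − 30 = 74 left.
May 1940 has 31 days: 74 − 31 = 43 left.
April 1940 has 30 days: 43 − 30 = 13 left.
March 1940 has 31 days; 31 − 13 = 18 → March 18, 1940.
Counting back 150 days from March 18, 1940:
Going back 18 days from March 18, 1940 reaches the end of the previous month; 150 − 18 = 132 left.
February 1940 has 29 days (1940 is a leap year): 132 − 29 = 103 left.
January 1940 has 31 days: 103 − 31 = 72 left.
December 1939 has 31 days: 72 − 31 = 41 left.
November 1939 has 30 days: 41 − 30 = 11 left.
October 1939 has 31 days; 31 − 11 = 20 → October 20, 1939.

October 20, 1939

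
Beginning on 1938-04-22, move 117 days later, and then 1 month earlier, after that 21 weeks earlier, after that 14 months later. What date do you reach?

April 20, 1939

Counting forward 117 days from April 22, 1938:
April has 30 days, so 30 − 22 = 8 days remain after April 22, 1938; 117 − 8 = 109 left.
May 1938 has 31 days: 109 − 31 = 78 left.
June 1938 has 30 days: 78 − 30 = 48 left.
July 1938 has 31 days: 48 − 31 = 17 left.
17 days into August 1938 → August 17, 1938.
Counting back 1 month from August 17, 1938:
month 8 − 1 = 7 → July 1938.
Day 17 is valid in July, giving July 17, 1938.
Going back 21 weeks (= 147 days) from July 17, 1938:
Going back 17 days from July 17, 1938 reaches the end of the previous month; 147 − 17 = 130 left.
June 1938 has 30 days: 130 − 30 = 100 left.
May 1938 has 31 days: 100 − 31 = 69 left.
April 1938 has 30 days: 69 − 30 = 39 left.
March 1938 has 31 days: 39 − 31 = 8 left.
February 1938 has 28 days; 28 − 8 = 20 → February 20, 1938.
Counting forward 14 months from February 20, 1938:
month 2 + 14 = 16, which is month 4 of year 1939 → April 1939.
Day 20 is valid in April, giving April 20, 1939.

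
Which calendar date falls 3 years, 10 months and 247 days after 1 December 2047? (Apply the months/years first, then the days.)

Advancing 3 years, 10 months and 247 days from December 1, 2047: first the month/year part, then the days.
+3 years → 2050; month 12 + 10 = 22, which is month 10 of year 2051 → October 2051.
Day 1 is valid in October, giving October 1, 2051.
Now add 247 days from October 1, 2051.
October has 31 days, so 31 − 1 = 30 days remain after October 1, 2051; 247 − 30 = 217 left.
November 2051 has 30 days: 217 − 30 = 187 left.
December 2051 has 31 days: 187 − 31 = 156 left.
January 2052 has 31 days: 156 − 31 = 125 left.
February 2052 has 29 days (2052 is a leap year): 125 − 29 = 96 left.
March 2052 has 31 days: 96 − 31 = 65 left.
April 2052 has 30 days: 65 − 30 = 35 left.
May 2052 has 31 days: 35 − 31 = 4 left.
4 days into June 2052 → June 4, 2052.

June 4, 2052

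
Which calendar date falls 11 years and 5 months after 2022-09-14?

February 14, 2034

Adding 11 years and 5 months from September 14, 2022.
+11 years → 2033; month 9 + 5 = 14, which is month 2 of year 2034 → February 2034.
Day 14 is valid in February, giving February 14, 2034.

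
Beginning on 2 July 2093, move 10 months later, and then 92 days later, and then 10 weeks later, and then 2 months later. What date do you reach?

Adding 10 months from July 2, 2093:
month 7 + 10 = 17, which is month 5 of year 2094 → May 2094.
Day 2 is valid in May, giving May 2, 2094.
Adding 92 days from May 2, 2094:
May has 31 days, so 31 − 2 = 29 days remain after May 2, 2094; 92 − 29 = 63 left.
June 2094 has 30 days: 63 − 30 = 33 left.
July 2094 has 31 days: 33 − 31 = 2 left.
2 days into August 2094 → August 2, 2094.
Advancing 10 weeks (= 70 days) from August 2, 2094:
August has 31 days, so 31 − 2 = 29 days remain after August 2, 2094; 70 − 29 = 41 left.
September 2094 has 30 days: 41 − 30 = 11 left.
11 days into October 2094 → October 11, 2094.
Advancing 2 months from October 11, 2094:
month 10 + 2 = 12 → December 2094.
Day 11 is valid in December, giving December 11, 2094.

December 11, 2094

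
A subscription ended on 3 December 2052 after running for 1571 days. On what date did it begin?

Subtracting 1571 days from December 3, 2052.
Going back 3 days from December 3, 2052 reaches the end of the previous month; 1571 − 3 = 1568 left.
November 2052 has 30 days: 1568 − 30 = 1538 left.
October 2052 has 31 days: 1538 − 31 = 1507 left.
September 2052 has 30 days: 1507 − 30 = 1477 left.
August 2052 has 31 days: 1477 − 31 = 1446 left.
July 2052 has 31 days: 1446 − 31 = 1415 left.
June 2052 has 30 days: 1415 − 30 = 1385 left.
May 2052 has 31 days: 1385 − 31 = 1354 left.
April 2052 has 30 days: 1354 − 30 = 1324 left.
March 2052 has 31 days: 1324 − 31 = 1293 left.
February 2052 has 29 days (2052 is a leap year): 1293 − 29 = 1264 left.
January 2052 has 31 days: 1264 − 31 = 1233 left.
December 2051 has 31 days: 1233 − 31 = 1202 left.
November 2051 has 30 days: 1202 − 30 = 1172 left.
October 2051 has 31 days: 1172 − 31 = 1141 left.
September 2051 has 30 days: 1141 − 30 = 1111 left.
August 2051 has 31 days: 1111 − 31 = 1080 left.
July 2051 has 31 days: 1080 − 31 = 1049 left.
June 2051 has 30 days: 1049 − 30 = 1019 left.
May 2051 has 31 days: 1019 − 31 = 988 left.
April 2051 has 30 days: 988 − 30 = 958 left.
March 2051 has 31 days: 958 − 31 = 927 left.
February 2051 has 28 days (2051 is not a leap year): 927 − 28 = 899 left.
January 2051 has 31 days: 899 − 31 = 868 left.
December 2050 has 31 days: 868 − 31 = 837 left.
November 2050 has 30 days: 837 − 30 = 807 left.
October 2050 has 31 days: 807 − 31 = 776 left.
September 2050 has 30 days: 776 − 30 = 746 left.
August 2050 has 31 days: 746 − 31 = 715 left.
July 2050 has 31 days: 715 − 31 = 684 left.
June 2050 has 30 days: 684 − 30 = 654 left.
May 2050 has 31 days: 654 − 31 = 623 left.
April 2050 has 30 days: 623 − 30 = 593 left.
March 2050 has 31 days: 593 − 31 = 562 left.
February 2050 has 28 days (2050 is not a leap year): 562 − 28 = 534 left.
January 2050 has 31 days: 534 − 31 = 503 left.
December 2049 has 31 days: 503 − 31 = 472 left.
November 2049 has 30 days: 472 − 30 = 442 left.
October 2049 has 31 days: 442 − 31 = 411 left.
September 2049 has 30 days: 411 − 30 = 381 left.
August 2049 has 31 days: 381 − 31 = 350 left.
July 2049 has 31 days: 350 − 31 = 319 left.
June 2049 has 30 days: 319 − 30 = 289 left.
May 2049 has 31 days: 289 − 31 = 258 left.
April 2049 has 30 days: 258 − 30 = 228 left.
March 2049 has 31 days: 228 − 31 = 197 left.
February 2049 has 28 days (2049 is not a leap year): 197 − 28 = 169 left.
January 2049 has 31 days: 169 − 31 = 138 left.
December 2048 has 31 days: 138 − 31 = 107 left.
November 2048 has 30 days: 107 − 30 = 77 left.
October 2048 has 31 days: 77 − 31 = 46 left.
September 2048 has 30 days: 46 − 30 = 16 left.
August 2048 has 31 days; 31 − 16 = 15 → August 15, 2048.

August 15, 2048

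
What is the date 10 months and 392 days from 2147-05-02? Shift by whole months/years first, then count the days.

Counting forward 10 months and 392 days from May 2, 2147: first the month/year part, then the days.
month 5 + 10 = 15, which is month 3 of year 2148 → March 2148.
Day 2 is valid in March, giving March 2, 2148.
Now add 392 days from March 2, 2148.
March has 31 days, so 31 − 2 = 29 days remain after March 2, 2148; 392 − 29 = 363 left.
April 2148 has 30 days: 363 − 30 = 333 left.
May 2148 has 31 days: 333 − 31 = 302 left.
June 2148 has 30 days: 302 − 30 = 272 left.
July 2148 has 31 days: 272 − 31 = 241 left.
August 2148 has 31 days: 241 − 31 = 210 left.
September 2148 has 30 days: 210 − 30 = 180 left.
October 2148 has 31 days: 180 − 31 = 149 left.
November 2148 has 30 days: 149 − 30 = 119 left.
December 2148 has 31 days: 119 − 31 = 88 left.
January 2149 has 31 days: 88 − 31 = 57 left.
February 2149 has 28 days (2149 is not a leap year): 57 − 28 = 29 left.
29 days into March 2149 → March 29, 2149.

March 29, 2149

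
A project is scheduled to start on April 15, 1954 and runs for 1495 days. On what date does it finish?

Counting forward 1495 days from April 15, 1954.
April has 30 days, so 30 − 15 = 15 days remain after April 15, 1954; 1495 − 15 = 1480 left.
May 1954 has 31 days: 1480 − 31 = 1449 left.
June 1954 has 30 days: 1449 − 30 = 1419 left.
July 1954 has 31 days: 1419 − 31 = 1388 left.
August 1954 has 31 days: 1388 − 31 = 1357 left.
September 1954 has 30 days: 1357 − 30 = 1327 left.
October 1954 has 31 days: 1327 − 31 = 1296 left.
November 1954 has 30 days: 1296 − 30 = 1266 left.
December 1954 has 31 days: 1266 − 31 = 1235 left.
January 1955 has 31 days: 1235 − 31 = 1204 left.
February 1955 has 28 days (1955 is not a leap year): 1204 − 28 = 1176 left.
March 1955 has 31 days: 1176 − 31 = 1145 left.
April 1955 has 30 days: 1145 − 30 = 1115 left.
May 1955 has 31 days: 1115 − 31 = 1084 left.
June 1955 has 30 days: 1084 − 30 = 1054 left.
July 1955 has 31 days: 1054 − 31 = 1023 left.
August 1955 has 31 days: 1023 − 31 = 992 left.
September 1955 has 30 days: 992 − 30 = 962 left.
October 1955 has 31 days: 962 − 31 = 931 left.
November 1955 has 30 days: 931 − 30 = 901 left.
December 1955 has 31 days: 901 − 31 = 870 left.
January 1956 has 31 days: 870 − 31 = 839 left.
February 1956 has 29 days (1956 is a leap year): 839 − 29 = 810 left.
March 1956 has 31 days: 810 − 31 = 779 left.
April 1956 has 30 days: 779 − 30 = 749 left.
May 1956 has 31 days: 749 − 31 = 718 left.
June 1956 has 30 days: 718 − 30 = 688 left.
July 1956 has 31 days: 688 − 31 = 657 left.
August 1956 has 31 days: 657 − 31 = 626 left.
September 1956 has 30 days: 626 − 30 = 596 left.
October 1956 has 31 days: 596 − 31 = 565 left.
November 1956 has 30 days: 565 − 30 = 535 left.
December 1956 has 31 days: 535 − 31 = 504 left.
January 1957 has 31 days: 504 − 31 = 473 left.
February 1957 has 28 days (1957 is not a leap year): 473 − 28 = 445 left.
March 1957 has 31 days: 445 − 31 = 414 left.
April 1957 has 30 days: 414 − 30 = 384 left.
May 1957 has 31 days: 384 − 31 = 353 left.
June 1957 has 30 days: 353 − 30 = 323 left.
July 1957 has 31 days: 323 − 31 = 292 left.
August 1957 has 31 days: 292 − 31 = 261 left.
September 1957 has 30 days: 261 − 30 = 231 left.
October 1957 has 31 days: 231 − 31 = 200 left.
November 1957 has 30 days: 200 − 30 = 170 left.
December 1957 has 31 days: 170 − 31 = 139 left.
January 1958 has 31 days: 139 − 31 = 108 left.
February 1958 has 28 days (1958 is not a leap year): 108 − 28 = 80 left.
March 1958 has 31 days: 80 − 31 = 49 left.
April 1958 has 30 days: 49 − 30 = 19 left.
19 days into May 1958 → May 19, 1958.

May 19, 1958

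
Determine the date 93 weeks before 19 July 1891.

October 6, 1889

Subtracting 93 weeks = 651 days from July 19, 1891.
Going back 19 days from July 19, 1891 reaches the end of the previous month; 651 − 19 = 632 left.
June 1891 has 30 days: 632 − 30 = 602 left.
May 1891 has 31 days: 602 − 31 = 571 left.
April 1891 has 30 days: 571 − 30 = 541 left.
March 1891 has 31 days: 541 − 31 = 510 left.
February 1891 has 28 days (1891 is not a leap year): 510 − 28 = 482 left.
January 1891 has 31 days: 482 − 31 = 451 left.
December 1890 has 31 days: 451 − 31 = 420 left.
November 1890 has 30 days: 420 − 30 = 390 left.
October 1890 has 31 days: 390 − 31 = 359 left.
September 1890 has 30 days: 359 − 30 = 329 left.
August 1890 has 31 days: 329 − 31 = 298 left.
July 1890 has 31 days: 298 − 31 = 267 left.
June 1890 has 30 days: 267 − 30 = 237 left.
May 1890 has 31 days: 237 − 31 = 206 left.
April 1890 has 30 days: 206 − 30 = 176 left.
March 1890 has 31 days: 176 − 31 = 145 left.
February 1890 has 28 days (1890 is not a leap year): 145 − 28 = 117 left.
January 1890 has 31 days: 117 − 31 = 86 left.
December 1889 has 31 days: 86 − 31 = 55 left.
November 1889 has 30 days: 55 − 30 = 25 left.
October 1889 has 31 days; 31 − 25 = 6 → October 6, 1889.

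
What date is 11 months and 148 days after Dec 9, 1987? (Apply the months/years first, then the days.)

Advancing 11 months and 148 days from December 9, 1987: first the month/year part, then the days.
month 12 + 11 = 23, which is month 11 of year 1988 → November 1988.
Day 9 is valid in November, giving November 9, 1988.
Now add 148 days from November 9, 1988.
November has 30 days, so 30 − 9 = 21 days remain after November 9, 1988; 148 − 21 = 127 left.
December 1988 has 31 days: 127 − 31 = 96 left.
January 1989 has 31 days: 96 − 31 = 65 left.
February 1989 has 28 days (1989 is not a leap year): 65 − 28 = 37 left.
March 1989 has 31 days: 37 − 31 = 6 left.
6 days into April 1989 → April 6, 1989.

April 6, 1989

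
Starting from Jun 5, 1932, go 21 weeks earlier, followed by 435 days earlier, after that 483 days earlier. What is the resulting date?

July 6, 1929

Subtracting 21 weeks (= 147 days) from June 5, 1932:
Going back 5 days from June 5, 1932 reaches the end of the previous month; 147 − 5 = 142 left.
May 1932 has 31 days: 142 − 31 = 111 left.
April 1932 has 30 days: 111 − 30 = 81 left.
March 1932 has 31 days: 81 − 31 = 50 left.
February 1932 has 29 days (1932 is a leap year): 50 − 29 = 21 left.
January 1932 has 31 days; 31 − 21 = 10 → January 10, 1932.
Subtracting 435 days from January 10, 1932:
Going back 10 days from January 10, 1932 reaches the end of the previous month; 435 − 10 = 425 left.
December 1931 has 31 days: 425 − 31 = 394 left.
November 1931 has 30 days: 394 − 30 = 364 left.
October 1931 has 31 days: 364 − 31 = 333 left.
September 1931 has 30 days: 333 − 30 = 303 left.
August 1931 has 31 days: 303 − 31 = 272 left.
July 1931 has 31 days: 272 − 31 = 241 left.
June 1931 has 30 days: 241 − 30 = 211 left.
May 1931 has 31 days: 211 − 31 = 180 left.
April 1931 has 30 days: 180 − 30 = 150 left.
March 1931 has 31 days: 150 − 31 = 119 left.
February 1931 has 28 days (1931 is not a leap year): 119 − 28 = 91 left.
January 1931 has 31 days: 91 − 31 = 60 left.
December 1930 has 31 days: 60 − 31 = 29 left.
November 1930 has 30 days; 30 − 29 = 1 → November 1, 1930.
Going back 483 days from November 1, 1930:
Going back 1 day from November 1, 1930 reaches the end of the previous month; 483 − 1 = 482 left.
October 1930 has 31 days: 482 − 31 = 451 left.
September 1930 has 30 days: 451 − 30 = 421 left.
August 1930 has 31 days: 421 − 31 = 390 left.
July 1930 has 31 days: 390 − 31 = 359 left.
June 1930 has 30 days: 359 − 30 = 329 left.
May 1930 has 31 days: 329 − 31 = 298 left.
April 1930 has 30 days: 298 − 30 = 268 left.
March 1930 has 31 days: 268 − 31 = 237 left.
February 1930 has 28 days (1930 is not a leap year): 237 − 28 = 209 left.
January 1930 has 31 days: 209 − 31 = 178 left.
December 1929 has 31 days: 178 − 31 = 147 left.
November 1929 has 30 days: 147 − 30 = 117 left.
October 1929 has 31 days: 117 − 31 = 86 left.
September 1929 has 30 days: 86 − 30 = 56 left.
August 1929 has 31 days: 56 − 31 = 25 left.
July 1929 has 31 days; 31 − 25 = 6 → July 6, 1929.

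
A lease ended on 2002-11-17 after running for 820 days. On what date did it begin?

August 19, 2000

Going back 820 days from November 17, 2002.
Going back 17 days from November 17, 2002 reaches the end of the previous month; 820 − 17 = 803 left.
October 2002 has 31 days: 803 − 31 = 772 left.
September 2002 has 30 days: 772 − 30 = 742 left.
August 2002 has 31 days: 742 − 31 = 711 left.
July 2002 has 31 days: 711 − 31 = 680 left.
June 2002 has 30 days: 680 − 30 = 650 left.
May 2002 has 31 days: 650 − 31 = 619 left.
April 2002 has 30 days: 619 − 30 = 589 left.
March 2002 has 31 days: 589 − 31 = 558 left.
February 2002 has 28 days (2002 is not a leap year): 558 − 28 = 530 left.
January 2002 has 31 days: 530 − 31 = 499 left.
December 2001 has 31 days: 499 − 31 = 468 left.
November 2001 has 30 days: 468 − 30 = 438 left.
October 2001 has 31 days: 438 − 31 = 407 left.
September 2001 has 30 days: 407 − 30 = 377 left.
August 2001 has 31 days: 377 − 31 = 346 left.
July 2001 has 31 days: 346 − 31 = 315 left.
June 2001 has 30 days: 315 − 30 = 285 left.
May 2001 has 31 days: 285 − 31 = 254 left.
April 2001 has 30 days: 254 − 30 = 224 left.
March 2001 has 31 days: 224 − 31 = 193 left.
February 2001 has 28 days (2001 is not a leap year): 193 − 28 = 165 left.
January 2001 has 31 days: 165 − 31 = 134 left.
December 2000 has 31 days: 134 − 31 = 103 left.
November 2000 has 30 days: 103 − 30 = 73 left.
October 2000 has 31 days: 73 − 31 = 42 left.
September 2000 has 30 days: 42 − 30 = 12 left.
August 2000 has 31 days; 31 − 12 = 19 → August 19, 2000.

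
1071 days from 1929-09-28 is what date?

Counting forward 1071 days from September 28, 1929.
September has 30 days, so 30 − 28 = 2 days remain after September 28, 1929; 1071 − 2 = 1069 left.
October 1929 has 31 days: 1069 − 31 = 1038 left.
November 1929 has 30 days: 1038 − 30 = 1008 left.
December 1929 has 31 days: 1008 − 31 = 977 left.
January 1930 has 31 days: 977 − 31 = 946 left.
February 1930 has 28 days (1930 is not a leap year): 946 − 28 = 918 left.
March 1930 has 31 days: 918 − 31 = 887 left.
April 1930 has 30 days: 887 − 30 = 857 left.
May 1930 has 31 days: 857 − 31 = 826 left.
June 1930 has 30 days: 826 − 30 = 796 left.
July 1930 has 31 days: 796 − 31 = 765 left.
August 1930 has 31 days: 765 − 31 = 734 left.
September 1930 has 30 days: 734 − 30 = 704 left.
October 1930 has 31 days: 704 − 31 = 673 left.
November 1930 has 30 days: 673 − 30 = 643 left.
December 1930 has 31 days: 643 − 31 = 612 left.
January 1931 has 31 days: 612 − 31 = 581 left.
February 1931 has 28 days (1931 is not a leap year): 581 − 28 = 553 left.
March 1931 has 31 days: 553 − 31 = 522 left.
April 1931 has 30 days: 522 − 30 = 492 left.
May 1931 has 31 days: 492 − 31 = 461 left.
June 1931 has 30 days: 461 − 30 = 431 left.
July 1931 has 31 days: 431 − 31 = 400 left.
August 1931 has 31 days: 400 − 31 = 369 left.
September 1931 has 30 days: 369 − 30 = 339 left.
October 1931 has 31 days: 339 − 31 = 308 left.
November 1931 has 30 days: 308 − 30 = 278 left.
December 1931 has 31 days: 278 − 31 = 247 left.
January 1932 has 31 days: 247 − 31 = 216 left.
February 1932 has 29 days (1932 is a leap year): 216 − 29 = 187 left.
March 1932 has 31 days: 187 − 31 = 156 left.
April 1932 has 30 days: 156 − 30 = 126 left.
May 1932 has 31 days: 126 − 31 = 95 left.
June 1932 has 30 days: 95 − 30 = 65 left.
July 1932 has 31 days: 65 − 31 = 34 left.
August 1932 has 31 days: 34 − 31 = 3 left.
3 days into September 1932 → September 3, 1932.

September 3, 1932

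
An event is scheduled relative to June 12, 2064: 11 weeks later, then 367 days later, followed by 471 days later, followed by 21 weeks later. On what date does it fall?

May 10, 2067

Counting forward 11 weeks (= 77 days) from June 12, 2064:
June has 30 days, so 30 − 12 = 18 days remain after June 12, 2064; 77 − 18 = 59 left.
July 2064 has 31 days: 59 − 31 = 28 left.
28 days into August 2064 → August 28, 2064.
Adding 367 days from August 28, 2064:
August has 31 days, so 31 − 28 = 3 days remain after August 28, 2064; 367 − 3 = 364 left.
September 2064 has 30 days: 364 − 30 = 334 left.
October 2064 has 31 days: 334 − 31 = 303 left.
November 2064 has 30 days: 303 − 30 = 273 left.
December 2064 has 31 days: 273 − 31 = 242 left.
January 2065 has 31 days: 242 − 31 = 211 left.
February 2065 has 28 days (2065 is not a leap year): 211 − 28 = 183 left.
March 2065 has 31 days: 183 − 31 = 152 left.
April 2065 has 30 days: 152 − 30 = 122 left.
May 2065 has 31 days: 122 − 31 = 91 left.
June 2065 has 30 days: 91 − 30 = 61 left.
July 2065 has 31 days: 61 − 31 = 30 left.
30 days into August 2065 → August 30, 2065.
Advancing 471 days from August 30, 2065:
August has 31 days, so 31 − 30 = 1 day remains after August 30, 2065; 471 − 1 = 470 left.
September 2065 has 30 days: 470 − 30 = 440 left.
October 2065 has 31 days: 440 − 31 = 409 left.
November 2065 has 30 days: 409 − 30 = 379 left.
December 2065 has 31 days: 379 − 31 = 348 left.
January 2066 has 31 days: 348 − 31 = 317 left.
February 2066 has 28 days (2066 is not a leap year): 317 − 28 = 289 left.
March 2066 has 31 days: 289 − 31 = 258 left.
April 2066 has 30 days: 258 − 30 = 228 left.
May 2066 has 31 days: 228 − 31 = 197 left.
June 2066 has 30 days: 197 − 30 = 167 left.
July 2066 has 31 days: 167 − 31 = 136 left.
August 2066 has 31 days: 136 − 31 = 105 left.
September 2066 has 30 days: 105 − 30 = 75 left.
October 2066 has 31 days: 75 − 31 = 44 left.
November 2066 has 30 days: 44 − 30 = 14 left.
14 days into December 2066 → December 14, 2066.
Advancing 21 weeks (= 147 days) from December 14, 2066:
December has 31 days, so 31 − 14 = 17 days remain after December 14, 2066; 147 − 17 = 130 left.
January 2067 has 31 days: 130 − 31 = 99 left.
February 2067 has 28 days (2067 is not a leap year): 99 − 28 = 71 left.
March 2067 has 31 days: 71 − 31 = 40 left.
April 2067 has 30 days: 40 − 30 = 10 left.
10 days into May 2067 → May 10, 2067.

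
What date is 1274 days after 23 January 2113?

Adding 1274 days from January 23, 2113.
January has 31 days, so 31 − 23 = 8 days remain after January 23, 2113; 1274 − 8 = 1266 left.
February 2113 has 28 days (2113 is not a leap year): 1266 − 28 = 1238 left.
March 2113 has 31 days: 1238 − 31 = 1207 left.
April 2113 has 30 days: 1207 − 30 = 1177 left.
May 2113 has 31 days: 1177 − 31 = 1146 left.
June 2113 has 30 days: 1146 − 30 = 1116 left.
July 2113 has 31 days: 1116 − 31 = 1085 left.
August 2113 has 31 days: 1085 − 31 = 1054 left.
September 2113 has 30 days: 1054 − 30 = 1024 left.
October 2113 has 31 days: 1024 − 31 = 993 left.
November 2113 has 30 days: 993 − 30 = 963 left.
December 2113 has 31 days: 963 − 31 = 932 left.
January 2114 has 31 days: 932 − 31 = 901 left.
February 2114 has 28 days (2114 is not a leap year): 901 − 28 = 873 left.
March 2114 has 31 days: 873 − 31 = 842 left.
April 2114 has 30 days: 842 − 30 = 812 left.
May 2114 has 31 days: 812 − 31 = 781 left.
June 2114 has 30 days: 781 − 30 = 751 left.
July 2114 has 31 days: 751 − 31 = 720 left.
August 2114 has 31 days: 720 − 31 = 689 left.
September 2114 has 30 days: 689 − 30 = 659 left.
October 2114 has 31 days: 659 − 31 = 628 left.
November 2114 has 30 days: 628 − 30 = 598 left.
December 2114 has 31 days: 598 − 31 = 567 left.
January 2115 has 31 days: 567 − 31 = 536 left.
February 2115 has 28 days (2115 is not a leap year): 536 − 28 = 508 left.
March 2115 has 31 days: 508 − 31 = 477 left.
April 2115 has 30 days: 477 − 30 = 447 left.
May 2115 has 31 days: 447 − 31 = 416 left.
June 2115 has 30 days: 416 − 30 = 386 left.
July 2115 has 31 days: 386 − 31 = 355 left.
August 2115 has 31 days: 355 − 31 = 324 left.
September 2115 has 30 days: 324 − 30 = 294 left.
October 2115 has 31 days: 294 − 31 = 263 left.
November 2115 has 30 days: 263 − 30 = 233 left.
December 2115 has 31 days: 233 − 31 = 202 left.
January 2116 has 31 days: 202 − 31 = 171 left.
February 2116 has 29 days (2116 is a leap year): 171 − 29 = 142 left.
March 2116 has 31 days: 142 − 31 = 111 left.
April 2116 has 30 days: 111 − 30 = 81 left.
May 2116 has 31 days: 81 − 31 = 50 left.
June 2116 has 30 days: 50 − 30 = 20 left.
20 days into July 2116 → July 20, 2116.

July 20, 2116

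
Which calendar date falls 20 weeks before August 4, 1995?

Subtracting 20 weeks = 140 days from August 4, 1995.
Going back 4 days from August 4, 1995 reaches the end of the previous month; 140 − 4 = 136 left.
July 1995 has 31 days: 136 − 31 = 105 left.
June 1995 has 30 days: 105 − 30 = 75 left.
May 1995 has 31 days: 75 − 31 = 44 left.
April 1995 has 30 days: 44 − 30 = 14 left.
March 1995 has 31 days; 31 − 14 = 17 → March 17, 1995.

March 17, 1995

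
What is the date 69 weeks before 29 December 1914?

September 2, 1913

Counting back 69 weeks = 483 days from December 29, 1914.
Going back 29 days from December 29, 1914 reaches the end of the previous month; 483 − 29 = 454 left.
November 1914 has 30 days: 454 − 30 = 424 left.
October 1914 has 31 days: 424 − 31 = 393 left.
September 1914 has 30 days: 393 − 30 = 363 left.
August 1914 has 31 days: 363 − 31 = 332 left.
July 1914 has 31 days: 332 − 31 = 301 left.
June 1914 has 30 days: 301 − 30 = 271 left.
May 1914 has 31 days: 271 − 31 = 240 left.
April 1914 has 30 days: 240 − 30 = 210 left.
March 1914 has 31 days: 210 − 31 = 179 left.
February 1914 has 28 days (1914 is not a leap year): 179 − 28 = 151 left.
January 1914 has 31 days: 151 − 31 = 120 left.
December 1913 has 31 days: 120 − 31 = 89 left.
November 1913 has 30 days: 89 − 30 = 59 left.
October 1913 has 31 days: 59 − 31 = 28 left.
September 1913 has 30 days; 30 − 28 = 2 → September 2, 1913.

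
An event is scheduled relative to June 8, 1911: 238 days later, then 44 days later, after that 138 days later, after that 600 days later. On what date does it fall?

March 24, 1914

Adding 238 days from June 8, 1911:
June has 30 days, so 30 − 8 = 22 days remain after June 8, 1911; 238 − 22 = 216 left.
July 1911 has 31 days: 216 − 31 = 185 left.
August 1911 has 31 days: 185 − 31 = 154 left.
September 1911 has 30 days: 154 − 30 = 124 left.
October 1911 has 31 days: 124 − 31 = 93 left.
November 1911 has 30 days: 93 − 30 = 63 left.
December 1911 has 31 days: 63 − 31 = 32 left.
January 1912 has 31 days: 32 − 31 = 1 left.
1 day into February 1912 → February 1, 1912.
Counting forward 44 days from February 1, 1912:
February has 29 days, so 29 − 1 = 28 days remain after February 1, 1912; 44 − 28 = 16 left.
16 days into March 1912 → March 16, 1912.
Counting forward 138 days from March 16, 1912:
March has 31 days, so 31 − 16 = 15 days remain after March 16, 1912; 138 − 15 = 123 left.
April 1912 has 30 days: 123 − 30 = 93 left.
May 1912 has 31 days: 93 − 31 = 62 left.
June 1912 has 30 days: 62 − 30 = 32 left.
July 1912 has 31 days: 32 − 31 = 1 left.
1 day into August 1912 → August 1, 1912.
Advancing 600 days from August 1, 1912:
August has 31 days, so 31 − 1 = 30 days remain after August 1, 1912; 600 − 30 = 570 left.
September 1912 has 30 days: 570 − 30 = 540 left.
October 1912 has 31 days: 540 − 31 = 509 left.
November 1912 has 30 days: 509 − 30 = 479 left.
December 1912 has 31 days: 479 − 31 = 448 left.
January 1913 has 31 days: 448 − 31 = 417 left.
February 1913 has 28 days (1913 is not a leap year): 417 − 28 = 389 left.
March 1913 has 31 days: 389 − 31 = 358 left.
April 1913 has 30 days: 358 − 30 = 328 left.
May 1913 has 31 days: 328 − 31 = 297 left.
June 1913 has 30 days: 297 − 30 = 267 left.
July 1913 has 31 days: 267 − 31 = 236 left.
August 1913 has 31 days: 236 − 31 = 205 left.
September 1913 has 30 days: 205 − 30 = 175 left.
October 1913 has 31 days: 175 − 31 = 144 left.
November 1913 has 30 days: 144 − 30 = 114 left.
December 1913 has 31 days: 114 − 31 = 83 left.
January 1914 has 31 days: 83 − 31 = 52 left.
February 1914 has 28 days (1914 is not a leap year): 52 − 28 = 24 left.
24 days into March 1914 → March 24, 1914.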